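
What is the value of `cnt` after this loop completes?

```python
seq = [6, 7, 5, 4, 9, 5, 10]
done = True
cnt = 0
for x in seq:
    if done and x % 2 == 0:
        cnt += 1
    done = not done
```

Count even values at even positions
`cnt` takes the values: 0 → 1 → 2

Answer: 2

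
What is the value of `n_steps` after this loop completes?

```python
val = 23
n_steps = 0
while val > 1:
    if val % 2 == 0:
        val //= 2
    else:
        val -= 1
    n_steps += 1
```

Steps to reduce 23 to 1
`n_steps` takes the values: 0 → 1 → 2 → 3 → 4 → 5 → 6 → 7

Answer: 7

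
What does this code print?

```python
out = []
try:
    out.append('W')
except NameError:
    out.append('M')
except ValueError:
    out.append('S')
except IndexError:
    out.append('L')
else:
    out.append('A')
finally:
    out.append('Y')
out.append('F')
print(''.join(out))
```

Execution trace: 'W' (try body, no exception) → 'A' (else) → 'Y' (finally) → 'F' (after the try/except). Output: WAYF

Answer: WAYF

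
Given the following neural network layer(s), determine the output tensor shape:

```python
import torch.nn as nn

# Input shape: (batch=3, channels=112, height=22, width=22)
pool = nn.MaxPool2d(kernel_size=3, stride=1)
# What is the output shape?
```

Input: (3, 112, 22, 22) -> Output: (3, 112, 20, 20)

Answer: (3, 112, 20, 20)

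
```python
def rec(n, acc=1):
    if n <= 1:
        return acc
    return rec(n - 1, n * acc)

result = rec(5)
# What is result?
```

Accumulator trace (n, acc): (5, 1) -> (4, 5) -> (3, 20) -> (2, 60) -> (1, 120) -> return 120

Answer: 120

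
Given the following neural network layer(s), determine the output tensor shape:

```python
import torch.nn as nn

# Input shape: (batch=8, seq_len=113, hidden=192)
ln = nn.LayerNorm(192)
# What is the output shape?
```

Input: (8, 113, 192) -> Output: (8, 113, 192)

Answer: (8, 113, 192)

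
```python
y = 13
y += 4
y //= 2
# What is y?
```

Trace:
`y = 13` → y = 13
`y += 4` → y = 17
`y //= 2` → y = 8
So y = 8

Answer: 8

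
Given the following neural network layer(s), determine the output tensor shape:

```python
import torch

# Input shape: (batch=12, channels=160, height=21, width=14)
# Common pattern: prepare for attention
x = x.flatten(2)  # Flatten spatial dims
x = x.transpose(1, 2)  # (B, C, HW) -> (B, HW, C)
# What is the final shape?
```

Input: (12, 160, 21, 14) -> after flatten(2): (12, 160, 294) -> Output: (12, 294, 160)

Answer: (12, 294, 160)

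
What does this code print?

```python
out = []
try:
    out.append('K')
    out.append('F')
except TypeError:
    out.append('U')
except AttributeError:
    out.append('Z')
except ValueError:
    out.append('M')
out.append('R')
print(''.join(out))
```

Execution trace: 'K' (try body) → 'F' (try body, no exception) → 'R' (after the try/except). Output: KFR

Answer: KFR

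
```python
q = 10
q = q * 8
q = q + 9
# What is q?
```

Trace:
`q = 10` → q = 10
`q = q * 8` → q = 80
`q = q + 9` → q = 89
So q = 89

Answer: 89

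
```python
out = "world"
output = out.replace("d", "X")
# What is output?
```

Trace:
`out = "world"` → out = 'world'
`output = out.replace("d", "X")` → output = 'worlX'
So output = 'worlX'

Answer: 'worlX'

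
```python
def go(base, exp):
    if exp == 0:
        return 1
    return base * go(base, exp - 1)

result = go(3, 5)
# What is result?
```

go(3, 5) = 3 * 3 * 3 * 3 * 3 = 243

Answer: 243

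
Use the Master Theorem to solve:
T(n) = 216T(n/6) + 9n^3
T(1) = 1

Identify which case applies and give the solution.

a=216, b=6, f(n)=9n^3. log_6(216) = 3. Since c=3 = 3, Case 2 applies: T(n) = Θ(n^log_b(a) · log n) = O(n^3 log n).

Answer: O(n^3 log n) - Case 2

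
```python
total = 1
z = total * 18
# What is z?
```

Trace:
`total = 1` → total = 1
`z = total * 18` → z = 18
So z = 18

Answer: 18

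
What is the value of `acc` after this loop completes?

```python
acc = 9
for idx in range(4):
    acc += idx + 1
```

Start at 9, add 1 to 4 = 19
`acc` takes the values: 9 → 10 → 12 → 15 → 19

Answer: 19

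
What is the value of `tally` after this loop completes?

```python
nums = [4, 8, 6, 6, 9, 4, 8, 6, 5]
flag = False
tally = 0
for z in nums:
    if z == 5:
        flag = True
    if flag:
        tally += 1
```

Count elements after first 5 in [4, 8, 6, 6, 9, 4, 8, 6, 5]
`tally` takes the values: 0 → 1

Answer: 1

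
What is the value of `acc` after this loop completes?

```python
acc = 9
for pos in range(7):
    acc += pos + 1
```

Start at 9, add 1 to 7 = 37
`acc` takes the values: 9 → 10 → 12 → 15 → 19 → 24 → 30 → 37

Answer: 37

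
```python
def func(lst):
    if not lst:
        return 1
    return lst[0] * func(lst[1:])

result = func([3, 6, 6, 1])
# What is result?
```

Product over [3, 6, 6, 1] = 3 * 6 * 6 * 1 = 108

Answer: 108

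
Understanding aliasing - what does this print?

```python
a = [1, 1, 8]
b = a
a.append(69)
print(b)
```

Key concept: basic list aliasing.
Step by step:
`a = [1, 1, 8]` → a = [1, 1, 8]
`b = a` → b = [1, 1, 8] (same object as a)
`a.append(69)` → a = [1, 1, 8, 69] (same object as b); b = [1, 1, 8, 69] (same object as a)
`print(b)` → prints [1, 1, 8, 69]

Answer: [1, 1, 8, 69]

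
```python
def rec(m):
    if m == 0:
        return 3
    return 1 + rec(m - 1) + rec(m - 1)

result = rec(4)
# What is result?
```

rec(m) = 1 + 2·rec(m-1), rec(0)=3. Closed form: (3+1)·2^4 - 1 = 63.

Answer: 63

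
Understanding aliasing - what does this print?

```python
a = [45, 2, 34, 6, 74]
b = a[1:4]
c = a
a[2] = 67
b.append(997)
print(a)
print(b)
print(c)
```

Key concept: slice vs alias.
Step by step:
`a = [45, 2, 34, 6, 74]` → a = [45, 2, 34, 6, 74]
`b = a[1:4]` → b = [2, 34, 6]
`c = a` → c = [45, 2, 34, 6, 74] (same object as a)
`a[2] = 67` → a = [45, 2, 67, 6, 74] (same object as c); c = [45, 2, 67, 6, 74] (same object as a)
`b.append(997)` → b = [2, 34, 6, 997]
`print(a)` → prints [45, 2, 67, 6, 74]
`print(b)` → prints [2, 34, 6, 997]
`print(c)` → prints [45, 2, 67, 6, 74]

Answer:
[45, 2, 67, 6, 74]
[2, 34, 6, 997]
[45, 2, 67, 6, 74]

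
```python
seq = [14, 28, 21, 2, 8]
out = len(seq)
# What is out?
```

Trace:
`seq = [14, 28, 21, 2, 8]` → seq = [14, 28, 21, 2, 8]
`out = len(seq)` → out = 5
So out = 5

Answer: 5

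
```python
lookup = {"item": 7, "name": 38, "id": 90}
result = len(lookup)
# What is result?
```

Trace:
`lookup = {"item": 7, "name": 38, "id": 90}` → lookup = {'item': 7, 'name': 38, 'id': 90}
`result = len(lookup)` → result = 3
So result = 3

Answer: 3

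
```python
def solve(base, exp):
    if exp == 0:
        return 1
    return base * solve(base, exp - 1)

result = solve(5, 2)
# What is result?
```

solve(5, 2) = 5 * 5 = 25

Answer: 25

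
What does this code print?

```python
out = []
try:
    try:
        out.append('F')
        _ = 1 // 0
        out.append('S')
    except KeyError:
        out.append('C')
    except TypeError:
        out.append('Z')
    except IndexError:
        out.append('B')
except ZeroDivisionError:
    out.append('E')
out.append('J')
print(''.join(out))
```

Execution trace: 'F' (try body) → 'E' (outer except ZeroDivisionError) → 'J' (after the try/except). Output: FEJ

Answer: FEJ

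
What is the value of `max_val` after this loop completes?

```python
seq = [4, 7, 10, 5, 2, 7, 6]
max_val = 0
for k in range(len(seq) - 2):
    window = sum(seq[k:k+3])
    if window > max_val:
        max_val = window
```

Max sum of 3-element window in [4, 7, 10, 5, 2, 7, 6]
`max_val` takes the values: 0 → 21 → 22

Answer: 22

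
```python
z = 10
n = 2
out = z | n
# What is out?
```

Trace:
`z = 10` → z = 10
`n = 2` → n = 2
`out = z | n` → out = 10
So out = 10

Answer: 10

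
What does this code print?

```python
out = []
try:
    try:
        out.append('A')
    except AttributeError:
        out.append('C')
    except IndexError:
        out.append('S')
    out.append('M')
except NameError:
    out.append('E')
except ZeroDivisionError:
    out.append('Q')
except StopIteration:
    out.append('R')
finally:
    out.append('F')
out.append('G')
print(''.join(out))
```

Execution trace: 'A' (inner try body, no exception) → 'M' (try body, no exception) → 'F' (finally) → 'G' (after the try/except). Output: AMFG

Answer: AMFG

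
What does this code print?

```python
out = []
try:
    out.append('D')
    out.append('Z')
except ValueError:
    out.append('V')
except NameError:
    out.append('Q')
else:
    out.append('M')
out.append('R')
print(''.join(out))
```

Execution trace: 'D' (try body) → 'Z' (try body, no exception) → 'M' (else) → 'R' (after the try/except). Output: DZMR

Answer: DZMR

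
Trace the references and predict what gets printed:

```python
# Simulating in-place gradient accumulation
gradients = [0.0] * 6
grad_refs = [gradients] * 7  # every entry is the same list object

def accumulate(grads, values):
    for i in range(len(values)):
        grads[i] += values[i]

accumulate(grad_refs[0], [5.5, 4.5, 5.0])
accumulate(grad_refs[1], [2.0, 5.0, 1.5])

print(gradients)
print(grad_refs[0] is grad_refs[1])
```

Key concept: gradient accumulation aliasing.
Step by step:
`gradients = [0.0] * 6` → gradients = [0.0, 0.0, 0.0, 0.0, 0.0, 0.0]
`grad_refs = [gradients] * 7` → grad_refs = [[0.0, 0.0, 0.0, 0.0, 0.0, 0.0], [0.0, 0.0, 0.0, 0.0, 0.0, 0.0], [0.0, 0.0, 0.0, 0.0, 0.0, 0.0], [0.0, 0.0, 0.0, 0.0, 0.0, 0.0], [0.0, 0.0, 0.0, 0.0, 0.0, 0.0], [0.0, 0.0, 0.0, 0.0, 0.0, 0.0], [0.0, 0.0, 0.0, 0.0, 0.0, 0.0]]
`accumulate(grad_refs[0], [5.5, 4.5, 5.0])` → gradients = [5.5, 4.5, 5.0, 0.0, 0.0, 0.0]; grad_refs = [[5.5, 4.5, 5.0, 0.0, 0.0, 0.0], [5.5, 4.5, 5.0, 0.0, 0.0, 0.0], [5.5, 4.5, 5.0, 0.0, 0.0, 0.0], [5.5, 4.5, 5.0, 0.0, 0.0, 0.0], [5.5, 4.5, 5.0, 0.0, 0.0, 0.0], [5.5, 4.5, 5.0, 0.0, 0.0, 0.0], [5.5, 4.5, 5.0, 0.0, 0.0, 0.0]]
`accumulate(grad_refs[1], [2.0, 5.0, 1.5])` → gradients = [7.5, 9.5, 6.5, 0.0, 0.0, 0.0]; grad_refs = [[7.5, 9.5, 6.5, 0.0, 0.0, 0.0], [7.5, 9.5, 6.5, 0.0, 0.0, 0.0], [7.5, 9.5, 6.5, 0.0, 0.0, 0.0], [7.5, 9.5, 6.5, 0.0, 0.0, 0.0], [7.5, 9.5, 6.5, 0.0, 0.0, 0.0], [7.5, 9.5, 6.5, 0.0, 0.0, 0.0], [7.5, 9.5, 6.5, 0.0, 0.0, 0.0]]
`print(gradients)` → prints [7.5, 9.5, 6.5, 0.0, 0.0, 0.0]
`print(grad_refs[0] is grad_refs[1])` → prints True

Answer:
[7.5, 9.5, 6.5, 0.0, 0.0, 0.0]
True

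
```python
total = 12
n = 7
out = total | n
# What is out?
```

Trace:
`total = 12` → total = 12
`n = 7` → n = 7
`out = total | n` → out = 15
So out = 15

Answer: 15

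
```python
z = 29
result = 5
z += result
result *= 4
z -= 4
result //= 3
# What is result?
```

Trace:
`z = 29` → z = 29
`result = 5` → result = 5
`z += result` → z = 34
`result *= 4` → result = 20
`z -= 4` → z = 30
`result //= 3` → result = 6
So result = 6

Answer: 6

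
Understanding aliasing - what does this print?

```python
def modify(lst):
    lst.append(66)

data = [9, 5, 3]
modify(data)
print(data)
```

Key concept: function modifies passed list.
Step by step:
`data = [9, 5, 3]` → data = [9, 5, 3]
`modify(data)` → data = [9, 5, 3, 66]
`print(data)` → prints [9, 5, 3, 66]

Answer: [9, 5, 3, 66]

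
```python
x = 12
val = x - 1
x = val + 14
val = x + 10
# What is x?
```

Trace:
`x = 12` → x = 12
`val = x - 1` → val = 11
`x = val + 14` → x = 25
`val = x + 10` → val = 35
So x = 25

Answer: 25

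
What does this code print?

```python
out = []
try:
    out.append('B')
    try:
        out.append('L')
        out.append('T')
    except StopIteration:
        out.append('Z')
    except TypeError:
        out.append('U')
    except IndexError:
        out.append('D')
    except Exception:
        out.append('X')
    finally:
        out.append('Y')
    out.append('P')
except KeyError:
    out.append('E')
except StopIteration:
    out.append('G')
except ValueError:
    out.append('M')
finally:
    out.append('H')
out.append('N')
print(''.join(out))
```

Execution trace: 'B' (try body) → 'L' (inner try body) → 'T' (inner try body, no exception) → 'Y' (inner finally) → 'P' (try body, no exception) → 'H' (finally) → 'N' (after the try/except). Output: BLTYPHN

Answer: BLTYPHN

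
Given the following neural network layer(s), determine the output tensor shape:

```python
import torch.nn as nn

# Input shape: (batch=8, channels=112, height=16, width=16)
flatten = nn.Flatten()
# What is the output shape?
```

Input: (8, 112, 16, 16) -> Output: (8, 28672)

Answer: (8, 28672)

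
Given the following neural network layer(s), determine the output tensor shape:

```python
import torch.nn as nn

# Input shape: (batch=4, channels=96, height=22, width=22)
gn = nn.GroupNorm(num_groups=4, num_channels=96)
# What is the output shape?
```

Input: (4, 96, 22, 22) -> Output: (4, 96, 22, 22)

Answer: (4, 96, 22, 22)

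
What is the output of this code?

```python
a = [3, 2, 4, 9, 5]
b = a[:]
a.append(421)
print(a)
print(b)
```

Key concept: slice [:] creates copy.
Step by step:
`a = [3, 2, 4, 9, 5]` → a = [3, 2, 4, 9, 5]
`b = a[:]` → b = [3, 2, 4, 9, 5]
`a.append(421)` → a = [3, 2, 4, 9, 5, 421]
`print(a)` → prints [3, 2, 4, 9, 5, 421]
`print(b)` → prints [3, 2, 4, 9, 5]

Answer:
[3, 2, 4, 9, 5, 421]
[3, 2, 4, 9, 5]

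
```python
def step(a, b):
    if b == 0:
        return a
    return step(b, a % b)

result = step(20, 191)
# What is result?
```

step(20, 191) -> step(191, 20) -> step(20, 11) -> step(11, 9) -> step(9, 2) -> step(2, 1) -> step(1, 0) -> 1

Answer: 1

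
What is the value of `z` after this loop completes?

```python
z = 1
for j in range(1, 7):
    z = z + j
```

Start at 1, add 1 through 6
`z` takes the values: 1 → 2 → 4 → 7 → 11 → 16 → 22

Answer: 22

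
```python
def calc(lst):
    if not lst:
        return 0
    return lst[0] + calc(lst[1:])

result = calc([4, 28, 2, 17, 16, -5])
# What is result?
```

4 + 28 + 2 + 17 + 16 + (-5) + 0 = 62

Answer: 62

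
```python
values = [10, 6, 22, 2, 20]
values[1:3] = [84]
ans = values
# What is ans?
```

Trace:
`values = [10, 6, 22, 2, 20]` → values = [10, 6, 22, 2, 20]
`values[1:3] = [84]` → values = [10, 84, 2, 20]
`ans = values` → ans = [10, 84, 2, 20]
So ans = [10, 84, 2, 20]

Answer: [10, 84, 2, 20]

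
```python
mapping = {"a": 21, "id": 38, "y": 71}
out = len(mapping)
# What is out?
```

Trace:
`mapping = {"a": 21, "id": 38, "y": 71}` → mapping = {'a': 21, 'id': 38, 'y': 71}
`out = len(mapping)` → out = 3
So out = 3

Answer: 3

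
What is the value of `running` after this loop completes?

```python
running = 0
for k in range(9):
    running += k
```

Sum of 0 to 8 = 36
`running` takes the values: 0 → 1 → 3 → 6 → 10 → 15 → 21 → 28 → 36

Answer: 36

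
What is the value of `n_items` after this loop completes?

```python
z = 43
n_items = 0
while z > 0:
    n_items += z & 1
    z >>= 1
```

Count set bits in 43 (binary: 0b101011)
`n_items` takes the values: 0 → 1 → 2 → 3 → 4

Answer: 4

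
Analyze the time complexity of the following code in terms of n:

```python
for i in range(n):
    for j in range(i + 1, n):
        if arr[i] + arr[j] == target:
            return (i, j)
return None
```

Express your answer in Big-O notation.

This is Two sum brute force. Time complexity: O(n²).

Answer: O(n²)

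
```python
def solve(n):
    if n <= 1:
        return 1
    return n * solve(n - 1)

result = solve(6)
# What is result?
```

solve(6) = 6 * 5 * 4 * 3 * 2 * 1 = 720

Answer: 720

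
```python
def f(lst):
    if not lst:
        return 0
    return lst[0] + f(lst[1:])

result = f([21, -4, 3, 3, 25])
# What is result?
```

21 + (-4) + 3 + 3 + 25 + 0 = 48

Answer: 48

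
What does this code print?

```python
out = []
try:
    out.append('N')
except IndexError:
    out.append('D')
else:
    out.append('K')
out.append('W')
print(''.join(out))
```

Execution trace: 'N' (try body, no exception) → 'K' (else) → 'W' (after the try/except). Output: NKW

Answer: NKW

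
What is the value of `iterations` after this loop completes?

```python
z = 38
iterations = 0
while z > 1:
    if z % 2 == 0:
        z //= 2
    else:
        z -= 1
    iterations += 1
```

Steps to reduce 38 to 1
`iterations` takes the values: 0 → 1 → 2 → 3 → 4 → 5 → 6 → 7

Answer: 7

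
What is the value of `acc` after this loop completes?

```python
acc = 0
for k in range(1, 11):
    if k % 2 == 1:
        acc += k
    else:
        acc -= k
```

Add odd, subtract even
`acc` takes the values: 0 → 1 → -1 → 2 → -2 → 3 → -3 → 4 → -4 → 5 → -5

Answer: -5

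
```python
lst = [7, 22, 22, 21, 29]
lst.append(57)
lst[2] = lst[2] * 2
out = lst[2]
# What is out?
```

Trace:
`lst = [7, 22, 22, 21, 29]` → lst = [7, 22, 22, 21, 29]
`lst.append(57)` → lst = [7, 22, 22, 21, 29, 57]
`lst[2] = lst[2] * 2` → lst = [7, 22, 44, 21, 29, 57]
`out = lst[2]` → out = 44
So out = 44

Answer: 44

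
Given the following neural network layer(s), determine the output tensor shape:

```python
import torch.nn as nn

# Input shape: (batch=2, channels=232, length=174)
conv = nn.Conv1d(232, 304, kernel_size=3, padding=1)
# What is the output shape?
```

Input: (2, 232, 174) -> Output: (2, 304, 174)

Answer: (2, 304, 174)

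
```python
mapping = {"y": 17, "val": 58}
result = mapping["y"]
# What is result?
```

Trace:
`mapping = {"y": 17, "val": 58}` → mapping = {'y': 17, 'val': 58}
`result = mapping["y"]` → result = 17
So result = 17

Answer: 17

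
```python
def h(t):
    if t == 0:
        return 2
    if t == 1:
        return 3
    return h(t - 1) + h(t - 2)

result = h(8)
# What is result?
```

Build up from base cases: h(0)=2, h(1)=3, h(2)=5, h(3)=8, h(4)=13, h(5)=21, h(6)=34, ..., h(8)=89

Answer: 89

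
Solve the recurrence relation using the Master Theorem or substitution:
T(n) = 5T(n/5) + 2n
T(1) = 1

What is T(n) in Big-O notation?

By Master Theorem: a=5, b=5, f(n)=2n. Since log_5(5) = 1 and f(n) = Θ(n^1), Case 2 applies. T(n) = O(n log n).

Answer: O(n log n)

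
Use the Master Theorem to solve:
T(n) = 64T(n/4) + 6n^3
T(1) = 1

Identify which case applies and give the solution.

a=64, b=4, f(n)=6n^3. log_4(64) = 3. Since c=3 = 3, Case 2 applies: T(n) = Θ(n^log_b(a) · log n) = O(n^3 log n).

Answer: O(n^3 log n) - Case 2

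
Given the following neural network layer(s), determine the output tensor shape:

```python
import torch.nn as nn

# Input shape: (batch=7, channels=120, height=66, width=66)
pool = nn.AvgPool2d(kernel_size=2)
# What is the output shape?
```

Input: (7, 120, 66, 66) -> Output: (7, 120, 33, 33)

Answer: (7, 120, 33, 33)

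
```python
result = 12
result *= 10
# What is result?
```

Trace:
`result = 12` → result = 12
`result *= 10` → result = 120
So result = 120

Answer: 120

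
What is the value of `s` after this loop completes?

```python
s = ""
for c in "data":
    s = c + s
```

Reverse 'data'
`s` takes the values: "" → "d" → "ad" → "tad" → "atad"

Answer: "atad"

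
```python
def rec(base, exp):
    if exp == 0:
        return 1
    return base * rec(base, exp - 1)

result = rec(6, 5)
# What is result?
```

rec(6, 5) = 6 * 6 * 6 * 6 * 6 = 7776

Answer: 7776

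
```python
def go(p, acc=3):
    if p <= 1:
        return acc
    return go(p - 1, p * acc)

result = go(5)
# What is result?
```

Accumulator trace (n, acc): (5, 3) -> (4, 15) -> (3, 60) -> (2, 180) -> (1, 360) -> return 360

Answer: 360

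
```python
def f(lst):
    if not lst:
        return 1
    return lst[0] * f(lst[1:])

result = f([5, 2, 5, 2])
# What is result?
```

Product over [5, 2, 5, 2] = 5 * 2 * 5 * 2 = 100

Answer: 100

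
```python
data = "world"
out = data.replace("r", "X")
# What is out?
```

Trace:
`data = "world"` → data = 'world'
`out = data.replace("r", "X")` → out = 'woXld'
So out = 'woXld'

Answer: 'woXld'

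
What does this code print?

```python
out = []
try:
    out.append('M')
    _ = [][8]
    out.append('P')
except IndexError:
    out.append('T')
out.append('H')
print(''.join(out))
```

Execution trace: 'M' (try body) → 'T' (except IndexError) → 'H' (after the try/except). Output: MTH

Answer: MTH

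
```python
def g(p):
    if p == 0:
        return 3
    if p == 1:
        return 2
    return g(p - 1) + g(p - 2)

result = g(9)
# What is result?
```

Build up from base cases: g(0)=3, g(1)=2, g(2)=5, g(3)=7, g(4)=12, g(5)=19, g(6)=31, ..., g(9)=131

Answer: 131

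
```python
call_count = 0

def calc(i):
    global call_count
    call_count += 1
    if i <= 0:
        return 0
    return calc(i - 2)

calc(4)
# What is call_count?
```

Linear recursion stepping by 2: 3 calls from i=4 down to ≤0.

Answer: 3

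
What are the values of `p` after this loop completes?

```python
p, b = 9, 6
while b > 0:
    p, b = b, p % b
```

GCD of 9 and 6
`p` takes the values: 9 → 6 → 3

Answer: 3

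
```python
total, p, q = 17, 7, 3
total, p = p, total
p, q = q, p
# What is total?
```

Trace:
`total, p, q = 17, 7, 3` → total = 17; p = 7; q = 3
`total, p = p, total` → total = 7; p = 17
`p, q = q, p` → p = 3; q = 17
So total = 7

Answer: 7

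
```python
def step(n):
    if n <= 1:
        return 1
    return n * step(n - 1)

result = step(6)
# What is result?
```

step(6) = 6 * 5 * 4 * 3 * 2 * 1 = 720

Answer: 720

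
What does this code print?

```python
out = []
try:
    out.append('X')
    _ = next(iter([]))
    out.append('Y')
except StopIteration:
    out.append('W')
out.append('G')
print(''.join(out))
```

Execution trace: 'X' (try body) → 'W' (except StopIteration) → 'G' (after the try/except). Output: XWG

Answer: XWG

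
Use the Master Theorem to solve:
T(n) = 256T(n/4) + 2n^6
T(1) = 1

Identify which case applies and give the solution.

a=256, b=4, f(n)=2n^6. log_4(256) = 4. Since c=6 > 4 and the regularity condition holds (256(n/4)^6 = (256/4^6)n^6 with 256/4^6 < 1), Case 3 applies: T(n) = Θ(f(n)) = O(n^6).

Answer: O(n^6) - Case 3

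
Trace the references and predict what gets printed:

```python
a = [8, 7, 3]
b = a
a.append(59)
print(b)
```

Key concept: basic list aliasing.
Step by step:
`a = [8, 7, 3]` → a = [8, 7, 3]
`b = a` → b = [8, 7, 3] (same object as a)
`a.append(59)` → a = [8, 7, 3, 59] (same object as b); b = [8, 7, 3, 59] (same object as a)
`print(b)` → prints [8, 7, 3, 59]

Answer: [8, 7, 3, 59]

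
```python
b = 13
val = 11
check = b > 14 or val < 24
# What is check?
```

Trace:
`b = 13` → b = 13
`val = 11` → val = 11
`check = b > 14 or val < 24` → check = True
So check = True

Answer: True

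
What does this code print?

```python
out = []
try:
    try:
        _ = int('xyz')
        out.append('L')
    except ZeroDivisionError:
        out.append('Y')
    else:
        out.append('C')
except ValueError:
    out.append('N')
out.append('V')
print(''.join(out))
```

Execution trace: 'N' (outer except ValueError) → 'V' (after the try/except). Output: NV

Answer: NV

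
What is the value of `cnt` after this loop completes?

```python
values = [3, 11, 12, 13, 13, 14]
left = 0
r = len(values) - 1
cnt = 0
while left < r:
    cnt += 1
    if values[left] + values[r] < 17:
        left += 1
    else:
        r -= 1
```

Steps to find pair summing to 17
`cnt` takes the values: 0 → 1 → 2 → 3 → 4 → 5

Answer: 5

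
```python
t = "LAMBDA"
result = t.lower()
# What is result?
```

Trace:
`t = "LAMBDA"` → t = 'LAMBDA'
`result = t.lower()` → result = 'lambda'
So result = 'lambda'

Answer: 'lambda'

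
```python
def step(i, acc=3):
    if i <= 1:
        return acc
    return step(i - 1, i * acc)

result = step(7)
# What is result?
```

Accumulator trace (n, acc): (7, 3) -> (6, 21) -> (5, 126) -> (4, 630) -> (3, 2520) -> (2, 7560) -> (1, 15120) -> return 15120

Answer: 15120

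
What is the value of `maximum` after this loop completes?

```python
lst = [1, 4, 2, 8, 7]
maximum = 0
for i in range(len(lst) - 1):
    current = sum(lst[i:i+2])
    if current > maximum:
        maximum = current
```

Max sum of 2-element window in [1, 4, 2, 8, 7]
`maximum` takes the values: 0 → 5 → 6 → 10 → 15

Answer: 15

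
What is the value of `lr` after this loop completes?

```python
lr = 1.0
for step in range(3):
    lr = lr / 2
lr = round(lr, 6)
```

Halving LR 3 times: 1 / 2^3
`lr` takes the values: 1.0 → 0.5 → 0.25 → 0.125

Answer: 0.125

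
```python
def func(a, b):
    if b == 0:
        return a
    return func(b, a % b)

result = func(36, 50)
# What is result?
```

func(36, 50) -> func(50, 36) -> func(36, 14) -> func(14, 8) -> func(8, 6) -> func(6, 2) -> func(2, 0) -> 2

Answer: 2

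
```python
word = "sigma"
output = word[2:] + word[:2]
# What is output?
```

Trace:
`word = "sigma"` → word = 'sigma'
`output = word[2:] + word[:2]` → output = 'gmasi'
So output = 'gmasi'

Answer: 'gmasi'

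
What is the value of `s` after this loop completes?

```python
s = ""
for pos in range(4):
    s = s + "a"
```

Repeat 'a' 4 times
`s` takes the values: "" → "a" → "aa" → "aaa" → "aaaa"

Answer: "aaaa"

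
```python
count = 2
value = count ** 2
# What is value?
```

Trace:
`count = 2` → count = 2
`value = count ** 2` → value = 4
So value = 4

Answer: 4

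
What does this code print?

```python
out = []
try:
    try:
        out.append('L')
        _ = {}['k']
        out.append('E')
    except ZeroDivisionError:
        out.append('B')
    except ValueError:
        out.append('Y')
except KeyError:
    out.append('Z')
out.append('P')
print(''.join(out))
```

Execution trace: 'L' (try body) → 'Z' (outer except KeyError) → 'P' (after the try/except). Output: LZP

Answer: LZP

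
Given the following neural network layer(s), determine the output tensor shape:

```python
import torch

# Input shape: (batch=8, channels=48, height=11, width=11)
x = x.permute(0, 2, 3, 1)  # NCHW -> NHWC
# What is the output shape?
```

Input: (8, 48, 11, 11) -> Output: (8, 11, 11, 48)

Answer: (8, 11, 11, 48)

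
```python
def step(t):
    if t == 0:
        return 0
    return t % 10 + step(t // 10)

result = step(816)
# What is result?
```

Sum of digits of 816: 6 + 1 + 8 = 15

Answer: 15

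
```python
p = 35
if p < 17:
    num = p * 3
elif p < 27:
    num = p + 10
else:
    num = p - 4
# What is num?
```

Trace:
`p = 35` → p = 35
`if p < 17: ...` → p < 17 is False, p < 27 is False, take else branch → num = 31
So num = 31

Answer: 31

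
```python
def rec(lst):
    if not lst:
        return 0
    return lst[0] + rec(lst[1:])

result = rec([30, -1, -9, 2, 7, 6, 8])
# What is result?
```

30 + (-1) + (-9) + 2 + 7 + 6 + 8 + 0 = 43

Answer: 43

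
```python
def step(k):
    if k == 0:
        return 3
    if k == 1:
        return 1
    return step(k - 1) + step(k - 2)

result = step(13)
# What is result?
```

Build up from base cases: step(0)=3, step(1)=1, step(2)=4, step(3)=5, step(4)=9, step(5)=14, step(6)=23, ..., step(13)=665

Answer: 665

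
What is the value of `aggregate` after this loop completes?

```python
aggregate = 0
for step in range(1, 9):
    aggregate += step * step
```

Sum of squares 1² to 8² = 204
`aggregate` takes the values: 0 → 1 → 5 → 14 → 30 → 55 → 91 → 140 → 204

Answer: 204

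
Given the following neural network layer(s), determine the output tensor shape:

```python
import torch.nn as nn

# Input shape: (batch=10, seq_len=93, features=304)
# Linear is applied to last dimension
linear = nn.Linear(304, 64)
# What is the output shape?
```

Input: (10, 93, 304) -> Output: (10, 93, 64)

Answer: (10, 93, 64)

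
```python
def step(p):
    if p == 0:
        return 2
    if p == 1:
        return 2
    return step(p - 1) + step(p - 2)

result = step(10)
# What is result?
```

Build up from base cases: step(0)=2, step(1)=2, step(2)=4, step(3)=6, step(4)=10, step(5)=16, step(6)=26, ..., step(10)=178

Answer: 178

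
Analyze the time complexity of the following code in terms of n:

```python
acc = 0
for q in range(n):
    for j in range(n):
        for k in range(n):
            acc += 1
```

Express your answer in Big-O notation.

Each loop level contributes: n × n × n. Multiplying the contributions gives O(n^3).

Answer: O(n^3)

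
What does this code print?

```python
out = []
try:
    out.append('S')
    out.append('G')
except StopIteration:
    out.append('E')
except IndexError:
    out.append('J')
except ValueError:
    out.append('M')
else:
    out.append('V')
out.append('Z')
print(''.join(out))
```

Execution trace: 'S' (try body) → 'G' (try body, no exception) → 'V' (else) → 'Z' (after the try/except). Output: SGVZ

Answer: SGVZ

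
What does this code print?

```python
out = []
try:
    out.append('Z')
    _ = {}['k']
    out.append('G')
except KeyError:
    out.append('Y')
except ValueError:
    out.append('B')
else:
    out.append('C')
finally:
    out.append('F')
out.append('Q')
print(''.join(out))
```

Execution trace: 'Z' (try body) → 'Y' (except KeyError) → 'F' (finally) → 'Q' (after the try/except). Output: ZYFQ

Answer: ZYFQ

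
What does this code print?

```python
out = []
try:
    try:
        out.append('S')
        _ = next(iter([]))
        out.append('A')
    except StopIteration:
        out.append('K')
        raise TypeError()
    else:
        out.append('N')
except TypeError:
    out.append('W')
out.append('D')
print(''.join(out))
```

Execution trace: 'S' (inner try body) → 'K' (inner except StopIteration) → 'W' (outer except TypeError) → 'D' (after the try/except). Output: SKWD

Answer: SKWD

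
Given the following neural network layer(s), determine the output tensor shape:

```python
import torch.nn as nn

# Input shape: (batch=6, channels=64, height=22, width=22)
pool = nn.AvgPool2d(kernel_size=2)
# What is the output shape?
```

Input: (6, 64, 22, 22) -> Output: (6, 64, 11, 11)

Answer: (6, 64, 11, 11)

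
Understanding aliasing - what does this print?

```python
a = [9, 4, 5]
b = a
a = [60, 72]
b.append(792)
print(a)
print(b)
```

Key concept: rebinding vs mutation: a is rebound to a new list, b still points at the original.
Step by step:
`a = [9, 4, 5]` → a = [9, 4, 5]
`b = a` → b = [9, 4, 5] (same object as a)
`a = [60, 72]` → a = [60, 72]
`b.append(792)` → b = [9, 4, 5, 792]
`print(a)` → prints [60, 72]
`print(b)` → prints [9, 4, 5, 792]

Answer:
[60, 72]
[9, 4, 5, 792]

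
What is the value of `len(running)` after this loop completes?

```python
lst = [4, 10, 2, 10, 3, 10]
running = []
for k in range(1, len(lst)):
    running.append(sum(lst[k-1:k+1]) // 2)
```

Number of 2-element averages
`running` takes the values: [] → [7] → [7, 6] → [7, 6, 6] → [7, 6, 6, 6] → [7, 6, 6, 6, 6]
So `len(running)` = 5

Answer: 5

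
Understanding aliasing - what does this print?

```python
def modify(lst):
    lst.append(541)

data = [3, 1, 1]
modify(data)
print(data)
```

Key concept: function modifies passed list.
Step by step:
`data = [3, 1, 1]` → data = [3, 1, 1]
`modify(data)` → data = [3, 1, 1, 541]
`print(data)` → prints [3, 1, 1, 541]

Answer: [3, 1, 1, 541]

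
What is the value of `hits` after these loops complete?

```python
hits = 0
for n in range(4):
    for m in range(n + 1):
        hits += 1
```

Triangle: 1 + 2 + ... + 4
`hits` takes the values: 0 → 1 → 2 → 3 → 4 → 5 → 6 → 7 → 8 → 9 → 10

Answer: 10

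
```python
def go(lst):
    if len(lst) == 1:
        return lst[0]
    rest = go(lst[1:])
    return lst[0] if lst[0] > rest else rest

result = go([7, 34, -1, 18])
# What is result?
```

Recursive max over [7, 34, -1, 18] = 34

Answer: 34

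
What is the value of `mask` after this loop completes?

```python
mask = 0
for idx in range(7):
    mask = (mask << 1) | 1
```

Build 7 consecutive 1-bits: 0b1111111
`mask` takes the values: 0 → 1 → 3 → 7 → 15 → 31 → 63 → 127

Answer: 127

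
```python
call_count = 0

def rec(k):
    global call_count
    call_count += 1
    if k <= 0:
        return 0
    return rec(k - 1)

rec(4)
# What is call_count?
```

Linear recursion stepping by 1: 5 calls from k=4 down to ≤0.

Answer: 5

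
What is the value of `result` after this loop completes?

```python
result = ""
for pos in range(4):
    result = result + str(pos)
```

Concatenate digits 0 to 3
`result` takes the values: "" → "0" → "01" → "012" → "0123"

Answer: "0123"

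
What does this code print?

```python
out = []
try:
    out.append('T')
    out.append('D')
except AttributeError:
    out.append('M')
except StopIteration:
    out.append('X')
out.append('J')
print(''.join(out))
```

Execution trace: 'T' (try body) → 'D' (try body, no exception) → 'J' (after the try/except). Output: TDJ

Answer: TDJ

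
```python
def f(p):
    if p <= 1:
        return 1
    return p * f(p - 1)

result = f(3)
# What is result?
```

f(3) = 3 * 2 * 1 = 6

Answer: 6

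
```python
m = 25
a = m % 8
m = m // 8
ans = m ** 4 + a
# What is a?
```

Trace:
`m = 25` → m = 25
`a = m % 8` → a = 1
`m = m // 8` → m = 3
`ans = m ** 4 + a` → ans = 82
So a = 1

Answer: 1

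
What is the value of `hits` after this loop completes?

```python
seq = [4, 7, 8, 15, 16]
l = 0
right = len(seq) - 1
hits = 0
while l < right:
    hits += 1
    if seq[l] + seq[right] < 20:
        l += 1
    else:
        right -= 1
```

Steps to find pair summing to 20
`hits` takes the values: 0 → 1 → 2 → 3 → 4

Answer: 4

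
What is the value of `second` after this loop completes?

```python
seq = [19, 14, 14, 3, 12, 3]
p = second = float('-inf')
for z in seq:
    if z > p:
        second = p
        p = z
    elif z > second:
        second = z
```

Second largest (with repeats) in [19, 14, 14, 3, 12, 3]
`second` takes the values: -inf → 14

Answer: 14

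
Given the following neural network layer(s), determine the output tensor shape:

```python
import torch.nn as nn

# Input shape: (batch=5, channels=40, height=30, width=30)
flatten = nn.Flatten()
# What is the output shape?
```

Input: (5, 40, 30, 30) -> Output: (5, 36000)

Answer: (5, 36000)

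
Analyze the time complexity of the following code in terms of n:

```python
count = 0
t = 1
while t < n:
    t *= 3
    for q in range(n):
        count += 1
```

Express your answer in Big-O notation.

Each loop level contributes: log n × n. Multiplying the contributions gives O(n log n).

Answer: O(n log n)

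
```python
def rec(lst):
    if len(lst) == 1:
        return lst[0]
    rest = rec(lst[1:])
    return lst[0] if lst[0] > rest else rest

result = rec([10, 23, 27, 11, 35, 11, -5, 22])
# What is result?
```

Recursive max over [10, 23, 27, 11, 35, 11, -5, 22] = 35

Answer: 35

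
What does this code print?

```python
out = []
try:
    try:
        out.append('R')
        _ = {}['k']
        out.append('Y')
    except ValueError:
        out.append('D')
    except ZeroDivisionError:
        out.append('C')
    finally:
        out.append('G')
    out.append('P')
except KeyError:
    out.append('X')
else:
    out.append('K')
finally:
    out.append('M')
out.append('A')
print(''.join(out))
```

Execution trace: 'R' (inner try body) → 'G' (inner finally) → 'X' (except KeyError) → 'M' (finally) → 'A' (after the try/except). Output: RGXMA

Answer: RGXMA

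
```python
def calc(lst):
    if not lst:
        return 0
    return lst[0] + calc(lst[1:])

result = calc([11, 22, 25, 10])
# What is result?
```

11 + 22 + 25 + 10 + 0 = 68

Answer: 68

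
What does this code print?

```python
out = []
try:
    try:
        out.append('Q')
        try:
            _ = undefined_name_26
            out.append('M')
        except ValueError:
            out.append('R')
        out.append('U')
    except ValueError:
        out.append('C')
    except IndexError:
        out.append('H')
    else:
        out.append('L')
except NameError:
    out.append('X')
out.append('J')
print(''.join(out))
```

Execution trace: 'Q' (try body) → 'X' (outer except NameError) → 'J' (after the try/except). Output: QXJ

Answer: QXJ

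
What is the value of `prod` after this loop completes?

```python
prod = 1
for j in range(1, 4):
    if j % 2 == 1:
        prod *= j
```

Product of odd numbers 1 to 3
`prod` takes the values: 1 → 3

Answer: 3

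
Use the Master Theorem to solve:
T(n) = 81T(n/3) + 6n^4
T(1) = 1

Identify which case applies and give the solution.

a=81, b=3, f(n)=6n^4. log_3(81) = 4. Since c=4 = 4, Case 2 applies: T(n) = Θ(n^log_b(a) · log n) = O(n^4 log n).

Answer: O(n^4 log n) - Case 2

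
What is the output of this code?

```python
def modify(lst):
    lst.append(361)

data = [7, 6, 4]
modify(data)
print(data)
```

Key concept: function modifies passed list.
Step by step:
`data = [7, 6, 4]` → data = [7, 6, 4]
`modify(data)` → data = [7, 6, 4, 361]
`print(data)` → prints [7, 6, 4, 361]

Answer: [7, 6, 4, 361]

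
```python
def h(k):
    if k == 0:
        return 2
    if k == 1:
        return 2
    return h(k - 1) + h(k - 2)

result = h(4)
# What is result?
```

Build up from base cases: h(0)=2, h(1)=2, h(2)=4, h(3)=6, h(4)=10

Answer: 10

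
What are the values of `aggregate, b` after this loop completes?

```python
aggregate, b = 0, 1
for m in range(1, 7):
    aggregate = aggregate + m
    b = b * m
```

Sum and factorial of 1 to 6
`aggregate, b` takes the values: (0, 1) → (1, 1) → (3, 1) → (3, 2) → (6, 2) → (6, 6) → (10, 6) → (10, 24) → (15, 24) → (15, 120) → (21, 120) → (21, 720)

Answer: 21, 720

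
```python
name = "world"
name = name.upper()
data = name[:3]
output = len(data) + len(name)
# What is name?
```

Trace:
`name = "world"` → name = 'world'
`name = name.upper()` → name = 'WORLD'
`data = name[:3]` → data = 'WOR'
`output = len(data) + len(name)` → output = 8
So name = 'WORLD'

Answer: 'WORLD'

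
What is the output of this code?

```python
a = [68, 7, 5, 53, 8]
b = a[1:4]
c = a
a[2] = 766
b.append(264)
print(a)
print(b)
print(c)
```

Key concept: slice vs alias.
Step by step:
`a = [68, 7, 5, 53, 8]` → a = [68, 7, 5, 53, 8]
`b = a[1:4]` → b = [7, 5, 53]
`c = a` → c = [68, 7, 5, 53, 8] (same object as a)
`a[2] = 766` → a = [68, 7, 766, 53, 8] (same object as c); c = [68, 7, 766, 53, 8] (same object as a)
`b.append(264)` → b = [7, 5, 53, 264]
`print(a)` → prints [68, 7, 766, 53, 8]
`print(b)` → prints [7, 5, 53, 264]
`print(c)` → prints [68, 7, 766, 53, 8]

Answer:
[68, 7, 766, 53, 8]
[7, 5, 53, 264]
[68, 7, 766, 53, 8]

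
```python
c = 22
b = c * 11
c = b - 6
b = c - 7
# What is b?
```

Trace:
`c = 22` → c = 22
`b = c * 11` → b = 242
`c = b - 6` → c = 236
`b = c - 7` → b = 229
So b = 229

Answer: 229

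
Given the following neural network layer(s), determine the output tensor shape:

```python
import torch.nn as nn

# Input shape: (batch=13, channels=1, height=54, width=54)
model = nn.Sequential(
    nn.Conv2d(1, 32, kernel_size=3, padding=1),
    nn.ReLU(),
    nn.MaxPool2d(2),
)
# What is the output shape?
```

Input: (13, 1, 54, 54) -> after Conv2d: (13, 32, 54, 54) -> after ReLU: (13, 32, 54, 54) -> Output: (13, 32, 27, 27)

Answer: (13, 32, 27, 27)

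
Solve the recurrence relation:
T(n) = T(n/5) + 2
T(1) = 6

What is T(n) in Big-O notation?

Each step divides n by 5 and adds 2. After log_5(n) steps we reach T(1)=6. So T(n) = 2·log_5(n) + 6 = O(log n).

Answer: O(log n)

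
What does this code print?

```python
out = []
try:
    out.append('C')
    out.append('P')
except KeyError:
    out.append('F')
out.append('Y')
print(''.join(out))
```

Execution trace: 'C' (try body) → 'P' (try body, no exception) → 'Y' (after the try/except). Output: CPY

Answer: CPY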